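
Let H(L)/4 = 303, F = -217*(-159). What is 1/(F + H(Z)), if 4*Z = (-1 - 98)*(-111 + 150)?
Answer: 1/35715 ≈ 2.7999e-5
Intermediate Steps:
Z = -3861/4 (Z = ((-1 - 98)*(-111 + 150))/4 = (-99*39)/4 = (¼)*(-3861) = -3861/4 ≈ -965.25)
F = 34503
H(L) = 1212 (H(L) = 4*303 = 1212)
1/(F + H(Z)) = 1/(34503 + 1212) = 1/35715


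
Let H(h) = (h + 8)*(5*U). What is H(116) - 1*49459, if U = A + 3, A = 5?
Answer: -44499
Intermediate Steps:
U = 8 (U = 5 + 3 = 8)
H(h) = 320 + 40*h (H(h) = (h + 8)*(5*8) = (8 + h)*40 = 320 + 40*h)
H(116) - 1*49459 = (320 + 40*116) - 1*49459 = (320 + 4640) - 49459 = 4960 - 49459 = -44499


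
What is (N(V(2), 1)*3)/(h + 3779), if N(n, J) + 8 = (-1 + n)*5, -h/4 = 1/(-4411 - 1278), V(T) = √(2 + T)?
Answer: -17067/7166245 ≈ -0.0023816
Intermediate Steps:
h = 4/5689 (h = -4/(-4411 - 1278) = -4/(-5689) = -4*(-1/5689) = 4/5689 ≈ 0.00070311)
N(n, J) = -13 + 5*n (N(n, J) = -8 + (-1 + n)*5 = -8 + (-5 + 5*n) = -13 + 5*n)
(N(V(2), 1)*3)/(h + 3779) = ((-13 + 5*√(2 + 2))*3)/(4/5689 + 3779) = ((-13 + 5*√4)*3)/(21498735/5689) = 5689*((-13 + 5*2)*3)/21498735 = 5689*((-13 + 10)*3)/21498735 = 5689*(-3*3)/21498735 = (5689/21498735)*(-9) = -17067/7166245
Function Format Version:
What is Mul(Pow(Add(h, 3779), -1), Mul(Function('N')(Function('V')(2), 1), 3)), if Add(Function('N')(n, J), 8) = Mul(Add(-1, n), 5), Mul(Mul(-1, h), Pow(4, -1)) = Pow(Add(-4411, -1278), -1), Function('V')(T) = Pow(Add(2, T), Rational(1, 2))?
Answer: Rational(-17067, 7166245) ≈ -0.0023816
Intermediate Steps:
h = Rational(4, 5689) (h = Mul(-4, Pow(Add(-4411, -1278), -1)) = Mul(-4, Pow(-5689, -1)) = Mul(-4, Rational(-1, 5689)) = Rational(4, 5689) ≈ 0.00070311)
Function('N')(n, J) = Add(-13, Mul(5, n)) (Function('N')(n, J) = Add(-8, Mul(Add(-1, n), 5)) = Add(-8, Add(-5, Mul(5, n))) = Add(-13, Mul(5, n)))
Mul(Pow(Add(h, 3779), -1), Mul(Function('N')(Function('V')(2), 1), 3)) = Mul(Pow(Add(Rational(4, 5689), 3779), -1), Mul(Add(-13, Mul(5, Pow(Add(2, 2), Rational(1, 2)))), 3)) = Mul(Pow(Rational(21498735, 5689), -1), Mul(Add(-13, Mul(5, Pow(4, Rational(1, 2)))), 3)) = Mul(Rational(5689, 21498735), Mul(Add(-13, Mul(5, 2)), 3)) = Mul(Rational(5689, 21498735), Mul(Add(-13, 10), 3)) = Mul(Rational(5689, 21498735), Mul(-3, 3)) = Mul(Rational(5689, 21498735), -9) = Rational(-17067, 7166245)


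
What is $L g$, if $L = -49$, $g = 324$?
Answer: $-15876$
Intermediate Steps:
$L g = \left(-49\right) 324 = -15876$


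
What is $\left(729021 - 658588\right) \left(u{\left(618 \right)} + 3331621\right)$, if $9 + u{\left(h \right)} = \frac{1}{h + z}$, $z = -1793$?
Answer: $\frac{275720127824867}{1175} \approx 2.3466 \cdot 10^{11}$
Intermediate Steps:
$u{\left(h \right)} = -9 + \frac{1}{-1793 + h}$ ($u{\left(h \right)} = -9 + \frac{1}{h - 1793} = -9 + \frac{1}{-1793 + h}$)
$\left(729021 - 658588\right) \left(u{\left(618 \right)} + 3331621\right) = \left(729021 - 658588\right) \left(\frac{16138 - 5562}{-1793 + 618} + 3331621\right) = \left(729021 - 658588\right) \left(\frac{16138 - 5562}{-1175} + 3331621\right) = 70433 \left(\left(- \frac{1}{1175}\right) 10576 + 3331621\right) = 70433 \left(- \frac{10576}{1175} + 3331621\right) = 70433 \cdot \frac{3914644099}{1175} = \frac{275720127824867}{1175}$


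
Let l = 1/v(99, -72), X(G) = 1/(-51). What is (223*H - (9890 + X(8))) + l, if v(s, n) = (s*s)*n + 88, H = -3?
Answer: -379962628723/35984784 ≈ -10559.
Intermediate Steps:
X(G) = -1/51
v(s, n) = 88 + n*s² (v(s, n) = s²*n + 88 = n*s² + 88 = 88 + n*s²)
l = -1/705584 (l = 1/(88 - 72*99²) = 1/(88 - 72*9801) = 1/(88 - 705672) = 1/(-705584) = -1/705584 ≈ -1.4173e-6)
(223*H - (9890 + X(8))) + l = (223*(-3) - (9890 - 1/51)) - 1/705584 = (-669 - 1*504389/51) - 1/705584 = (-669 - 504389/51) - 1/705584 = -538508/51 - 1/705584 = -379962628723/35984784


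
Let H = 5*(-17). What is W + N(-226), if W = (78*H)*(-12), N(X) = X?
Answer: 79334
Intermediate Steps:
H = -85
W = 79560 (W = (78*(-85))*(-12) = -6630*(-12) = 79560)
W + N(-226) = 79560 - 226 = 79334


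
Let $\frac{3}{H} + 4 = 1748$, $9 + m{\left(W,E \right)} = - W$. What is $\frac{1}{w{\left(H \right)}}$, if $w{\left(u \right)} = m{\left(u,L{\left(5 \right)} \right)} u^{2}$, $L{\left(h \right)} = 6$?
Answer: $- \frac{5304438784}{141291} \approx -37543.0$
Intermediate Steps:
$m{\left(W,E \right)} = -9 - W$
$H = \frac{3}{1744}$ ($H = \frac{3}{-4 + 1748} = \frac{3}{1744} \approx 0.0017202$)
$w{\left(u \right)} = u^{2} \left(-9 - u\right)$ ($w{\left(u \right)} = \left(-9 - u\right) u^{2} = u^{2} \left(-9 - u\right)$)
$\frac{1}{w{\left(H \right)}} = \frac{1}{\left(\frac{3}{1744}\right)^{2} \left(-9 - \frac{3}{1744}\right)} = \frac{1}{\frac{9}{3041536} \left(-9 - \frac{3}{1744}\right)} = \frac{1}{\frac{9}{3041536} \left(- \frac{15699}{1744}\right)} = \frac{1}{- \frac{141291}{5304438784}} = - \frac{5304438784}{141291}$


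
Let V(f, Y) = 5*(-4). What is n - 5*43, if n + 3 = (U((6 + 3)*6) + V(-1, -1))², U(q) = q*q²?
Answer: 24788612918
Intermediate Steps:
V(f, Y) = -20
U(q) = q³
n = 24788613133 (n = -3 + (((6 + 3)*6)³ - 20)² = -3 + ((9*6)³ - 20)² = -3 + (54³ - 20)² = -3 + (157464 - 20)² = -3 + 157444² = -3 + 24788613136 = 24788613133)
n - 5*43 = 24788613133 - 5*43 = 24788613133 - 215 = 24788612918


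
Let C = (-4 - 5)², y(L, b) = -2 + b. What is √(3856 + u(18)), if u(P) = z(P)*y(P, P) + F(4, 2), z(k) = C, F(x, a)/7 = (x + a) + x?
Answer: √5222 ≈ 72.263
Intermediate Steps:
F(x, a) = 7*a + 14*x (F(x, a) = 7*((x + a) + x) = 7*((a + x) + x) = 7*(a + 2*x) = 7*a + 14*x)
C = 81 (C = (-9)² = 81)
z(k) = 81
u(P) = -92 + 81*P (u(P) = 81*(-2 + P) + (7*2 + 14*4) = (-162 + 81*P) + (14 + 56) = (-162 + 81*P) + 70 = -92 + 81*P)
√(3856 + u(18)) = √(3856 + (-92 + 81*18)) = √(3856 + (-92 + 1458)) = √(3856 + 1366) = √5222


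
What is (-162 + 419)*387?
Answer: 99459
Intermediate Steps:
(-162 + 419)*387 = 257*387 = 99459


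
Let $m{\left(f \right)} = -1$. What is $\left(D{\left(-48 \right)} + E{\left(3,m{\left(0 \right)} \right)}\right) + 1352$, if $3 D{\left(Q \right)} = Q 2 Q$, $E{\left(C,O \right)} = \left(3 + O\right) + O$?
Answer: $2889$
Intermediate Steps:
$E{\left(C,O \right)} = 3 + 2 O$
$D{\left(Q \right)} = \frac{2 Q^{2}}{3}$ ($D{\left(Q \right)} = \frac{Q 2 Q}{3} = \frac{2 Q Q}{3} = \frac{2 Q^{2}}{3}$)
$\left(D{\left(-48 \right)} + E{\left(3,m{\left(0 \right)} \right)}\right) + 1352 = \left(\frac{2 \left(-48\right)^{2}}{3} + \left(3 + 2 \left(-1\right)\right)\right) + 1352 = \left(\frac{2}{3} \cdot 2304 + \left(3 - 2\right)\right) + 1352 = \left(1536 + 1\right) + 1352 = 1537 + 1352 = 2889$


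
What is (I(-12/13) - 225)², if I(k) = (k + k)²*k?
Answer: 251238530169/4826809 ≈ 52051.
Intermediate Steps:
I(k) = 4*k³ (I(k) = (2*k)²*k = (4*k²)*k = 4*k³)
(I(-12/13) - 225)² = (4*(-12/13)³ - 225)² = (4*(-1728/2197) - 225)² = (-6912/2197 - 225)² = (-501237/2197)² = 251238530169/4826809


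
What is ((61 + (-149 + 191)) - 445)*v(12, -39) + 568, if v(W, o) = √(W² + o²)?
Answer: 568 - 1026*√185 ≈ -13387.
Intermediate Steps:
((61 + (-149 + 191)) - 445)*v(12, -39) + 568 = ((61 + (-149 + 191)) - 445)*√(12² + (-39)²) + 568 = ((61 + 42) - 445)*√(144 + 1521) + 568 = (103 - 445)*√1665 + 568 = -1026*√185 + 568 = 568 - 1026*√185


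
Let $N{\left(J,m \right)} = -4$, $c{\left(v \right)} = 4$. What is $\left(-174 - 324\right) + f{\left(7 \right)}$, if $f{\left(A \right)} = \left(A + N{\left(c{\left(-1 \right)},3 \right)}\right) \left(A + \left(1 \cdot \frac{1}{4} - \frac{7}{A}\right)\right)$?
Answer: $- \frac{1917}{4} \approx -479.25$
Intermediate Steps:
$f{\left(A \right)} = \left(-4 + A\right) \left(\frac{1}{4} + A - \frac{7}{A}\right)$ ($f{\left(A \right)} = \left(A - 4\right) \left(A + \left(1 \cdot \frac{1}{4} - \frac{7}{A}\right)\right) = \left(-4 + A\right) \left(A + \left(1 \cdot \frac{1}{4} - \frac{7}{A}\right)\right) = \left(-4 + A\right) \left(A + \left(\frac{1}{4} - \frac{7}{A}\right)\right) = \left(-4 + A\right) \left(\frac{1}{4} + A - \frac{7}{A}\right)$)
$\left(-174 - 324\right) + f{\left(7 \right)} = \left(-174 - 324\right) + \left(-8 + 7^{2} + \frac{28}{7} - \frac{105}{4}\right) = -498 + \left(-8 + 49 + 28 \cdot \frac{1}{7} - \frac{105}{4}\right) = -498 + \left(-8 + 49 + 4 - \frac{105}{4}\right) = -498 + \frac{75}{4} = - \frac{1917}{4}$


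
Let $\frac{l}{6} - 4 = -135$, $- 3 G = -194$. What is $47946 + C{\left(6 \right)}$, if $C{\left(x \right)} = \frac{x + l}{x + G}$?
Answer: $\frac{2540553}{53} \approx 47935.0$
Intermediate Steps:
$G = \frac{194}{3}$ ($G = \left(- \frac{1}{3}\right) \left(-194\right) = \frac{194}{3} \approx 64.667$)
$l = -786$ ($l = 24 + 6 \left(-135\right) = 24 - 810 = -786$)
$C{\left(x \right)} = \frac{-786 + x}{\frac{194}{3} + x}$ ($C{\left(x \right)} = \frac{x - 786}{x + \frac{194}{3}} = \frac{-786 + x}{\frac{194}{3} + x}$)
$47946 + C{\left(6 \right)} = 47946 + \frac{3 \left(-786 + 6\right)}{194 + 3 \cdot 6} = 47946 + 3 \frac{1}{194 + 18} \left(-780\right) = 47946 + 3 \cdot \frac{1}{212} \left(-780\right) = 47946 - \frac{585}{53} = \frac{2540553}{53}$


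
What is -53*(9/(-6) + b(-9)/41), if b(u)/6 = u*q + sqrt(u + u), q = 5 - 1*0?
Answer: 35139/82 - 954*I*sqrt(2)/41 ≈ 428.52 - 32.906*I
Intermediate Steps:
q = 5 (q = 5 + 0 = 5)
b(u) = 30*u + 6*sqrt(2)*sqrt(u) (b(u) = 6*(u*5 + sqrt(u + u)) = 6*(5*u + sqrt(2*u)) = 6*(5*u + sqrt(2)*sqrt(u)) = 30*u + 6*sqrt(2)*sqrt(u))
-53*(9/(-6) + b(-9)/41) = -53*(9/(-6) + (30*(-9) + 6*sqrt(2)*sqrt(-9))/41) = -53*(9*(-1/6) + (-270 + 6*sqrt(2)*(3*I))*(1/41)) = -53*(-3/2 + (-270 + 18*I*sqrt(2))*(1/41)) = -53*(-3/2 + (-270/41 + 18*I*sqrt(2)/41)) = -53*(-663/82 + 18*I*sqrt(2)/41) = 35139/82 - 954*I*sqrt(2)/41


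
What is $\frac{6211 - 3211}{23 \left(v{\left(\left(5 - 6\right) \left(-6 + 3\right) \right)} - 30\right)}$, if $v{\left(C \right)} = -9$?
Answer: $- \frac{1000}{299} \approx -3.3445$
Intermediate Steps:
$\frac{6211 - 3211}{23 \left(v{\left(\left(5 - 6\right) \left(-6 + 3\right) \right)} - 30\right)} = \frac{6211 - 3211}{23 \left(-9 - 30\right)} = \frac{6211 - 3211}{23 \left(-39\right)} = \frac{3000}{-897} = 3000 \left(- \frac{1}{897}\right) = - \frac{1000}{299}$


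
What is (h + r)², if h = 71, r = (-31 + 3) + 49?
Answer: 8464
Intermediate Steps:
r = 21 (r = -28 + 49 = 21)
(h + r)² = (71 + 21)² = 92² = 8464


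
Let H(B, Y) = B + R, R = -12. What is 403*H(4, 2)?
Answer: -3224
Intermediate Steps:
H(B, Y) = -12 + B (H(B, Y) = B - 12 = -12 + B)
403*H(4, 2) = 403*(-12 + 4) = 403*(-8) = -3224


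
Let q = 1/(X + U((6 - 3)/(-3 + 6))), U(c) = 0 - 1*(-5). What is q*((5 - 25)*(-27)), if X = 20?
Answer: 108/5 ≈ 21.600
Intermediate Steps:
U(c) = 5 (U(c) = 0 + 5 = 5)
q = 1/25 (q = 1/(20 + 5) = 1/25 ≈ 0.040000)
q*((5 - 25)*(-27)) = ((5 - 25)*(-27))/25 = (-20*(-27))/25 = (1/25)*540 = 108/5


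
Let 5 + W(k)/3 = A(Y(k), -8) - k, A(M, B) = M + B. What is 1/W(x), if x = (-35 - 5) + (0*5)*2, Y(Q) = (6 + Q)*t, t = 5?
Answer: -1/429 ≈ -0.0023310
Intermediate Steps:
Y(Q) = 30 + 5*Q (Y(Q) = (6 + Q)*5 = 30 + 5*Q)
A(M, B) = B + M
x = -40 (x = -40 + 0*2 = -40 + 0 = -40)
W(k) = 51 + 12*k (W(k) = -15 + 3*((-8 + (30 + 5*k)) - k) = -15 + 3*((22 + 5*k) - k) = -15 + 3*(22 + 4*k) = -15 + (66 + 12*k) = 51 + 12*k)
1/W(x) = 1/(51 + 12*(-40)) = 1/(51 - 480) = 1/(-429) = -1/429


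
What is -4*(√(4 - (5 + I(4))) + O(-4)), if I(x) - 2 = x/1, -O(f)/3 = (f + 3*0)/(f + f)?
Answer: 6 - 4*I*√7 ≈ 6.0 - 10.583*I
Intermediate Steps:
O(f) = -3/2 (O(f) = -3*(f + 3*0)/(f + f) = -3*(f + 0)/(2*f) = -3*f*1/(2*f) = -3*½ = -3/2)
I(x) = 2 + x (I(x) = 2 + x/1 = 2 + x*1 = 2 + x)
-4*(√(4 - (5 + I(4))) + O(-4)) = -4*(√(4 - (5 + (2 + 4))) - 3/2) = -4*(√(4 - (5 + 6)) - 3/2) = -4*(√(4 - 1*11) - 3/2) = -4*(√(4 - 11) - 3/2) = -4*(√(-7) - 3/2) = -4*(I*√7 - 3/2) = -4*(-3/2 + I*√7) = 6 - 4*I*√7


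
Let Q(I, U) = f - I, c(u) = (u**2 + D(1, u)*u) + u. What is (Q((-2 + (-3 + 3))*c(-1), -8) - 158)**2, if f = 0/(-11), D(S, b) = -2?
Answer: 23716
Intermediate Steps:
f = 0 (f = 0*(-1/11) = 0)
c(u) = u**2 - u (c(u) = (u**2 - 2*u) + u = u**2 - u)
Q(I, U) = -I (Q(I, U) = 0 - I = -I)
(Q((-2 + (-3 + 3))*c(-1), -8) - 158)**2 = (-(-2 + (-3 + 3))*(-(-1 - 1)) - 158)**2 = (-(-2 + 0)*(-1*(-2)) - 158)**2 = (-(-2)*2 - 158)**2 = (-1*(-4) - 158)**2 = (4 - 158)**2 = (-154)**2 = 23716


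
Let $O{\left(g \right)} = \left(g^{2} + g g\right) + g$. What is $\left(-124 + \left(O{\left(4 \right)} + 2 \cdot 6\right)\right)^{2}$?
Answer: $5776$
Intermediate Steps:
$O{\left(g \right)} = g + 2 g^{2}$ ($O{\left(g \right)} = \left(g^{2} + g^{2}\right) + g = 2 g^{2} + g = g + 2 g^{2}$)
$\left(-124 + \left(O{\left(4 \right)} + 2 \cdot 6\right)\right)^{2} = \left(-124 + \left(4 \left(1 + 2 \cdot 4\right) + 2 \cdot 6\right)\right)^{2} = \left(-124 + \left(4 \left(1 + 8\right) + 12\right)\right)^{2} = \left(-124 + \left(4 \cdot 9 + 12\right)\right)^{2} = \left(-124 + \left(36 + 12\right)\right)^{2} = \left(-124 + 48\right)^{2} = \left(-76\right)^{2} = 5776$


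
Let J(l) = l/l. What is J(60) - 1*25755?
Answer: -25754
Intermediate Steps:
J(l) = 1
J(60) - 1*25755 = 1 - 1*25755 = 1 - 25755 = -25754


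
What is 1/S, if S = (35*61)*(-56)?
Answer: -1/119560 ≈ -8.3640e-6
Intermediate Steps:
S = -119560 (S = 2135*(-56) = -119560)
1/S = 1/(-119560) = -1/119560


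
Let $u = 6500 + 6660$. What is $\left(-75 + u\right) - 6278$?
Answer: $6807$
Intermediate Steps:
$u = 13160$
$\left(-75 + u\right) - 6278 = \left(-75 + 13160\right) - 6278 = 13085 - 6278 = 6807$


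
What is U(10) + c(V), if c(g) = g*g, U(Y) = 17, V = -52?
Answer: 2721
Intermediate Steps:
c(g) = g²
U(10) + c(V) = 17 + (-52)² = 17 + 2704 = 2721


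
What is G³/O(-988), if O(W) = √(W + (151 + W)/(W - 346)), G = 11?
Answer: -1331*I*√1757084770/1317155 ≈ -42.358*I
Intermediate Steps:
O(W) = √(W + (151 + W)/(-346 + W))
G³/O(-988) = 11³/(√((151 - 988 - 988*(-346 - 988))/(-346 - 988))) = 1331/(√((151 - 988 - 988*(-1334))/(-1334))) = 1331/(√(-(151 - 988 + 1317992)/1334)) = 1331/(√(-1/1334*1317155)) = 1331/(√(-1317155/1334)) = 1331/((I*√1757084770/1334)) = 1331*(-I*√1757084770/1317155) = -1331*I*√1757084770/1317155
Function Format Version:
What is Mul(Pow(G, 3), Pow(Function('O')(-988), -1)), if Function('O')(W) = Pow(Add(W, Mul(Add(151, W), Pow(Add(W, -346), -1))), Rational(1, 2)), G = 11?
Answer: Mul(Rational(-1331, 1317155), I, Pow(1757084770, Rational(1, 2))) ≈ Mul(-42.358, I)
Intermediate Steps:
Function('O')(W) = Pow(Add(W, Mul(Pow(Add(-346, W), -1), Add(151, W))), Rational(1, 2)) (Function('O')(W) = Pow(Add(W, Mul(Add(151, W), Pow(Add(-346, W), -1))), Rational(1, 2)) = Pow(Add(W, Mul(Pow(Add(-346, W), -1), Add(151, W))), Rational(1, 2)))
Mul(Pow(G, 3), Pow(Function('O')(-988), -1)) = Mul(Pow(11, 3), Pow(Pow(Mul(Pow(Add(-346, -988), -1), Add(151, -988, Mul(-988, Add(-346, -988)))), Rational(1, 2)), -1)) = Mul(1331, Pow(Pow(Mul(Pow(-1334, -1), Add(151, -988, Mul(-988, -1334))), Rational(1, 2)), -1)) = Mul(1331, Pow(Pow(Mul(Rational(-1, 1334), Add(151, -988, 1317992)), Rational(1, 2)), -1)) = Mul(1331, Pow(Pow(Mul(Rational(-1, 1334), 1317155), Rational(1, 2)), -1)) = Mul(1331, Pow(Pow(Rational(-1317155, 1334), Rational(1, 2)), -1)) = Mul(1331, Pow(Mul(Rational(1, 1334), I, Pow(1757084770, Rational(1, 2))), -1)) = Mul(1331, Mul(Rational(-1, 1317155), I, Pow(1757084770, Rational(1, 2)))) = Mul(Rational(-1331, 1317155), I, Pow(1757084770, Rational(1, 2)))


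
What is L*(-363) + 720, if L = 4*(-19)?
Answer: 28308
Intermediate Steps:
L = -76
L*(-363) + 720 = -76*(-363) + 720 = 27588 + 720 = 28308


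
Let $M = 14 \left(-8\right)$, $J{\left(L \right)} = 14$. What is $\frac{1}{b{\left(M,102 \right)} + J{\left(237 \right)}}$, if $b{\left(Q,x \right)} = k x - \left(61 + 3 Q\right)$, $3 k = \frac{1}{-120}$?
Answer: $\frac{60}{17323} \approx 0.0034636$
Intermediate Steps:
$M = -112$
$k = - \frac{1}{360}$ ($k = \frac{1}{3 \left(-120\right)} = \frac{1}{3} \left(- \frac{1}{120}\right) = - \frac{1}{360} \approx -0.0027778$)
$b{\left(Q,x \right)} = -61 - 3 Q - \frac{x}{360}$ ($b{\left(Q,x \right)} = - \frac{x}{360} - \left(61 + 3 Q\right) = -61 - 3 Q - \frac{x}{360}$)
$\frac{1}{b{\left(M,102 \right)} + J{\left(237 \right)}} = \frac{1}{\left(-61 - -336 - \frac{17}{60}\right) + 14} = \frac{1}{\left(-61 + 336 - \frac{17}{60}\right) + 14} = \frac{1}{\frac{16483}{60} + 14} = \frac{1}{\frac{17323}{60}} = \frac{60}{17323}$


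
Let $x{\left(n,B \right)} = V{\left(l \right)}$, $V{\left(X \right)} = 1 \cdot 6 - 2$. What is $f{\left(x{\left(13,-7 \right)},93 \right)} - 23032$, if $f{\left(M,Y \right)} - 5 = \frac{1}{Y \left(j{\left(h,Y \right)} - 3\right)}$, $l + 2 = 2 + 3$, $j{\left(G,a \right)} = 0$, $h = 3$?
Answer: $- \frac{6424534}{279} \approx -23027.0$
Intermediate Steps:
$l = 3$ ($l = -2 + \left(2 + 3\right) = -2 + 5 = 3$)
$V{\left(X \right)} = 4$ ($V{\left(X \right)} = 6 - 2 = 4$)
$x{\left(n,B \right)} = 4$
$f{\left(M,Y \right)} = 5 - \frac{1}{3 Y}$ ($f{\left(M,Y \right)} = 5 + \frac{1}{Y \left(0 - 3\right)} = 5 + \frac{1}{Y \left(-3\right)} = 5 + \frac{1}{\left(-3\right) Y} = 5 - \frac{1}{3 Y}$)
$f{\left(x{\left(13,-7 \right)},93 \right)} - 23032 = \left(5 - \frac{1}{3 \cdot 93}\right) - 23032 = \left(5 - \frac{1}{279}\right) - 23032 = \frac{1394}{279} - 23032 = - \frac{6424534}{279}$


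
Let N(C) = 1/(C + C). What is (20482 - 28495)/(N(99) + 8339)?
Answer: -1586574/1651123 ≈ -0.96091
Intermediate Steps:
N(C) = 1/(2*C)
(20482 - 28495)/(N(99) + 8339) = (20482 - 28495)/((½)/99 + 8339) = -8013/((½)*(1/99) + 8339) = -8013/(1/198 + 8339) = -8013/1651123/198 = -8013*198/1651123 = -1586574/1651123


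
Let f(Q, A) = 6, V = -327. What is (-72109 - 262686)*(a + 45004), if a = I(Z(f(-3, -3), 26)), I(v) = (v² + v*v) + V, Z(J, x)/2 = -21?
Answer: -16138792975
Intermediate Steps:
Z(J, x) = -42 (Z(J, x) = 2*(-21) = -42)
I(v) = -327 + 2*v² (I(v) = (v² + v*v) - 327 = (v² + v²) - 327 = 2*v² - 327 = -327 + 2*v²)
a = 3201 (a = -327 + 2*(-42)² = -327 + 2*1764 = -327 + 3528 = 3201)
(-72109 - 262686)*(a + 45004) = (-72109 - 262686)*(3201 + 45004) = -334795*48205 = -16138792975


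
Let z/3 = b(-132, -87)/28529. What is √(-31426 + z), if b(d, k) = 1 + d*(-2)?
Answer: I*√25577719426711/28529 ≈ 177.27*I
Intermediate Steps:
b(d, k) = 1 - 2*d
z = 795/28529 (z = 3*((1 - 2*(-132))/28529) = 3*((1 + 264)*(1/28529)) = 3*(265*(1/28529)) = 3*(265/28529) = 795/28529 ≈ 0.027866)
√(-31426 + z) = √(-31426 + 795/28529) = √(-896551559/28529) = I*√25577719426711/28529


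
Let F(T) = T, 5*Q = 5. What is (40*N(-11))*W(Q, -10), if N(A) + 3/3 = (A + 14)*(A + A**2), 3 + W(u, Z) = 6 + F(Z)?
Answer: -92120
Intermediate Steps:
Q = 1 (Q = (1/5)*5 = 1)
W(u, Z) = 3 + Z (W(u, Z) = -3 + (6 + Z) = 3 + Z)
N(A) = -1 + (14 + A)*(A + A**2) (N(A) = -1 + (A + 14)*(A + A**2) = -1 + (14 + A)*(A + A**2))
(40*N(-11))*W(Q, -10) = (40*(-1 + (-11)**3 + 14*(-11) + 15*(-11)**2))*(3 - 10) = (40*(-1 - 1331 - 154 + 15*121))*(-7) = (40*(-1 - 1331 - 154 + 1815))*(-7) = (40*329)*(-7) = 13160*(-7) = -92120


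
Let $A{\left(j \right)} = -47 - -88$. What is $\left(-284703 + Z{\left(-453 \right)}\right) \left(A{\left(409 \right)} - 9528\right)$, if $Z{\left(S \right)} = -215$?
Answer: $2703017066$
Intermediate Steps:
$A{\left(j \right)} = 41$ ($A{\left(j \right)} = -47 + 88 = 41$)
$\left(-284703 + Z{\left(-453 \right)}\right) \left(A{\left(409 \right)} - 9528\right) = \left(-284703 - 215\right) \left(41 - 9528\right) = \left(-284918\right) \left(-9487\right) = 2703017066$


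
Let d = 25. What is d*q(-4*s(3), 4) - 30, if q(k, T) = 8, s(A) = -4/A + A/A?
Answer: 170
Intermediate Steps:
s(A) = 1 - 4/A (s(A) = -4/A + 1 = 1 - 4/A)
d*q(-4*s(3), 4) - 30 = 25*8 - 30 = 200 - 30 = 170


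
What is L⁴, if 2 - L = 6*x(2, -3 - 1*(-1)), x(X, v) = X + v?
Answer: 16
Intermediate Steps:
L = 2 (L = 2 - 6*(2 + (-3 - 1*(-1))) = 2 - 6*(2 + (-3 + 1)) = 2 - 6*(2 - 2) = 2 - 6*0 = 2 - 1*0 = 2 + 0 = 2)
L⁴ = 2⁴ = 16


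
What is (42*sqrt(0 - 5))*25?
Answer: 1050*I*sqrt(5) ≈ 2347.9*I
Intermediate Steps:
(42*sqrt(0 - 5))*25 = (42*sqrt(-5))*25 = (42*(I*sqrt(5)))*25 = (42*I*sqrt(5))*25 = 1050*I*sqrt(5)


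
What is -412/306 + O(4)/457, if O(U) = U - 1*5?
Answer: -94295/69921 ≈ -1.3486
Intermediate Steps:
O(U) = -5 + U (O(U) = U - 5 = -5 + U)
-412/306 + O(4)/457 = -412/306 + (-5 + 4)/457 = -412*1/306 - 1*1/457 = -206/153 - 1/457 = -94295/69921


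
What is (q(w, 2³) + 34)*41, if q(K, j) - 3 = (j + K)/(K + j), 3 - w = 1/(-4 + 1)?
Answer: 1558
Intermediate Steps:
w = 10/3 (w = 3 - 1/(-4 + 1) = 3 - 1/(-3) = 3 - 1*(-⅓) = 3 + ⅓ = 10/3 ≈ 3.3333)
q(K, j) = 4 (q(K, j) = 3 + (j + K)/(K + j) = 3 + (K + j)/(K + j) = 3 + 1 = 4)
(q(w, 2³) + 34)*41 = (4 + 34)*41 = 38*41 = 1558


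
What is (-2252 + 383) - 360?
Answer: -2229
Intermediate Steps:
(-2252 + 383) - 360 = -1869 - 360 = -2229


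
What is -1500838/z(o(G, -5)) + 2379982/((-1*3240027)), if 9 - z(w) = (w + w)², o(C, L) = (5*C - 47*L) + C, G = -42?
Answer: 156775025912/119880999 ≈ 1307.8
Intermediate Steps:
o(C, L) = -47*L + 6*C (o(C, L) = (-47*L + 5*C) + C = -47*L + 6*C)
z(w) = 9 - 4*w² (z(w) = 9 - (w + w)² = 9 - (2*w)² = 9 - 4*w²)
-1500838/z(o(G, -5)) + 2379982/((-1*3240027)) = -1500838/(9 - 4*(-47*(-5) + 6*(-42))²) + 2379982/((-1*3240027)) = -1500838/(9 - 4*(235 - 252)²) + 2379982/(-3240027) = -1500838/(9 - 4*(-17)²) + 2379982*(-1/3240027) = -1500838/(9 - 4*289) - 2379982/3240027 = -1500838/(9 - 1156) - 2379982/3240027 = -1500838/(-1147) - 2379982/3240027 = -1500838*(-1/1147) - 2379982/3240027 = 1500838/1147 - 2379982/3240027 = 156775025912/119880999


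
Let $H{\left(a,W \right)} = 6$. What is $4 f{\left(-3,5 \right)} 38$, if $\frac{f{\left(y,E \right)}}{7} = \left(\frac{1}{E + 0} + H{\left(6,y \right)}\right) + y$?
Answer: $\frac{17024}{5} \approx 3404.8$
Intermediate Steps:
$f{\left(y,E \right)} = 42 + 7 y + \frac{7}{E}$ ($f{\left(y,E \right)} = 7 \left(\left(\frac{1}{E + 0} + 6\right) + y\right) = 7 \left(\left(\frac{1}{E} + 6\right) + y\right) = 7 \left(\left(6 + \frac{1}{E}\right) + y\right) = 7 \left(6 + y + \frac{1}{E}\right) = 42 + 7 y + \frac{7}{E}$)
$4 f{\left(-3,5 \right)} 38 = 4 \left(42 + 7 \left(-3\right) + \frac{7}{5}\right) 38 = 4 \left(42 - 21 + 7 \cdot \frac{1}{5}\right) 38 = 4 \left(42 - 21 + \frac{7}{5}\right) 38 = 4 \cdot \frac{112}{5} \cdot 38 = \frac{448}{5} \cdot 38 = \frac{17024}{5}$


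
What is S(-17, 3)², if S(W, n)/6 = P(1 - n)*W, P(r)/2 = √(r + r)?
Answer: -166464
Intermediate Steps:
P(r) = 2*√2*√r (P(r) = 2*√(r + r) = 2*√(2*r) = 2*(√2*√r) = 2*√2*√r)
S(W, n) = 12*W*√2*√(1 - n) (S(W, n) = 6*((2*√2*√(1 - n))*W) = 6*(2*W*√2*√(1 - n)) = 12*W*√2*√(1 - n))
S(-17, 3)² = (12*(-17)*√(2 - 2*3))² = (12*(-17)*√(2 - 6))² = (12*(-17)*√(-4))² = (12*(-17)*(2*I))² = (-408*I)² = -166464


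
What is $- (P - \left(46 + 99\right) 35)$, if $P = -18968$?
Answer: $24043$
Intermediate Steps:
$- (P - \left(46 + 99\right) 35) = - (-18968 - \left(46 + 99\right) 35) = - (-18968 - 145 \cdot 35) = - (-18968 - 5075) = \left(-1\right) \left(-24043\right) = 24043$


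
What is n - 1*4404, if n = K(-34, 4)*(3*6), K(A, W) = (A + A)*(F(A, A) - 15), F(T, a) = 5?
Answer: 7836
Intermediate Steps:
K(A, W) = -20*A (K(A, W) = (A + A)*(5 - 15) = (2*A)*(-10) = -20*A)
n = 12240 (n = (-20*(-34))*(3*6) = 680*18 = 12240)
n - 1*4404 = 12240 - 1*4404 = 12240 - 4404 = 7836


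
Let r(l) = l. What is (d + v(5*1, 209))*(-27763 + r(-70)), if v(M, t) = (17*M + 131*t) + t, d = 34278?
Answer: -1724282183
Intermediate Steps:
v(M, t) = 17*M + 132*t
(d + v(5*1, 209))*(-27763 + r(-70)) = (34278 + (17*(5*1) + 132*209))*(-27763 - 70) = (34278 + (17*5 + 27588))*(-27833) = (34278 + (85 + 27588))*(-27833) = (34278 + 27673)*(-27833) = 61951*(-27833) = -1724282183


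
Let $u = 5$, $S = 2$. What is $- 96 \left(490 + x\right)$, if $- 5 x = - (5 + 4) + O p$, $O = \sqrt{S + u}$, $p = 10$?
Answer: $- \frac{236064}{5} + 192 \sqrt{7} \approx -46705.0$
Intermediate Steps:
$O = \sqrt{7}$ ($O = \sqrt{2 + 5} = \sqrt{7} \approx 2.6458$)
$x = \frac{9}{5} - 2 \sqrt{7}$ ($x = - \frac{- (5 + 4) + \sqrt{7} \cdot 10}{5} = - \frac{\left(-1\right) 9 + 10 \sqrt{7}}{5} = - \frac{-9 + 10 \sqrt{7}}{5} = \frac{9}{5} - 2 \sqrt{7} \approx -3.4915$)
$- 96 \left(490 + x\right) = - 96 \left(490 + \left(\frac{9}{5} - 2 \sqrt{7}\right)\right) = - 96 \left(\frac{2459}{5} - 2 \sqrt{7}\right) = - \frac{236064}{5} + 192 \sqrt{7}$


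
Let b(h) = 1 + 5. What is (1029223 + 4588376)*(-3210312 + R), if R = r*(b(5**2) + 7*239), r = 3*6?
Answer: -17864470403910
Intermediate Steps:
r = 18
b(h) = 6
R = 30222 (R = 18*(6 + 7*239) = 18*(6 + 1673) = 18*1679 = 30222)
(1029223 + 4588376)*(-3210312 + R) = (1029223 + 4588376)*(-3210312 + 30222) = 5617599*(-3180090) = -17864470403910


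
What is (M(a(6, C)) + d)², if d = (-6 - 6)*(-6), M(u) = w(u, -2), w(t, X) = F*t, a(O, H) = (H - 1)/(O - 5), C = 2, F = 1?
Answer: 5329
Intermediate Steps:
a(O, H) = (-1 + H)/(-5 + O)
w(t, X) = t (w(t, X) = 1*t = t)
M(u) = u
d = 72 (d = -12*(-6) = 72)
(M(a(6, C)) + d)² = ((-1 + 2)/(-5 + 6) + 72)² = (1/1 + 72)² = (1*1 + 72)² = (1 + 72)² = 73² = 5329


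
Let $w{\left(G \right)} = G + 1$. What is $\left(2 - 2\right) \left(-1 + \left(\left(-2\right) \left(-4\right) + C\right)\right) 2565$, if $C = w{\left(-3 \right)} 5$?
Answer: $0$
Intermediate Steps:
$w{\left(G \right)} = 1 + G$
$C = -10$ ($C = \left(1 - 3\right) 5 = \left(-2\right) 5 = -10$)
$\left(2 - 2\right) \left(-1 + \left(\left(-2\right) \left(-4\right) + C\right)\right) 2565 = \left(2 - 2\right) \left(-1 - 2\right) 2565 = 0 \left(-1 + \left(8 - 10\right)\right) 2565 = 0 \left(-1 - 2\right) 2565 = 0 \left(-3\right) 2565 = 0 \cdot 2565 = 0$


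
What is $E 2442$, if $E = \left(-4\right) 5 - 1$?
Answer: $-51282$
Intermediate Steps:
$E = -21$ ($E = -20 - 1 = -21$)
$E 2442 = \left(-21\right) 2442 = -51282$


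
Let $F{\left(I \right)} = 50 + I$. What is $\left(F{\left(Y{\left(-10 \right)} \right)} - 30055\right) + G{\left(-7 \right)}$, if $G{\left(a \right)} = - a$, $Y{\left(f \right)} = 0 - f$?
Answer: $-29988$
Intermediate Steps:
$Y{\left(f \right)} = - f$
$\left(F{\left(Y{\left(-10 \right)} \right)} - 30055\right) + G{\left(-7 \right)} = \left(\left(50 - -10\right) - 30055\right) - -7 = \left(\left(50 + 10\right) - 30055\right) + 7 = \left(60 - 30055\right) + 7 = -29995 + 7 = -29988$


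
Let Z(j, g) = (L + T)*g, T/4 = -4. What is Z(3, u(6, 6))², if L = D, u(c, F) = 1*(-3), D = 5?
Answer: 1089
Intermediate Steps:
T = -16 (T = 4*(-4) = -16)
u(c, F) = -3
L = 5
Z(j, g) = -11*g (Z(j, g) = (5 - 16)*g = -11*g)
Z(3, u(6, 6))² = (-11*(-3))² = 33² = 1089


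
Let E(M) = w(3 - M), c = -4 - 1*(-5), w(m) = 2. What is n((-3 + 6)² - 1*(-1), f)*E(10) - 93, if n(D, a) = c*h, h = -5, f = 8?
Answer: -103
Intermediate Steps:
c = 1 (c = -4 + 5 = 1)
E(M) = 2
n(D, a) = -5 (n(D, a) = 1*(-5) = -5)
n((-3 + 6)² - 1*(-1), f)*E(10) - 93 = -5*2 - 93 = -10 - 93 = -103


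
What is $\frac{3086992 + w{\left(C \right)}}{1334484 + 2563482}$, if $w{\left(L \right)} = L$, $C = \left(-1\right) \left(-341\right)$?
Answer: $\frac{1029111}{1299322} \approx 0.79204$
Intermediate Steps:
$C = 341$
$\frac{3086992 + w{\left(C \right)}}{1334484 + 2563482} = \frac{3086992 + 341}{1334484 + 2563482} = \frac{3087333}{3897966} = 3087333 \cdot \frac{1}{3897966} = \frac{1029111}{1299322}$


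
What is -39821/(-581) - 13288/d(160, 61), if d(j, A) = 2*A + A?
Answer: -433085/106323 ≈ -4.0733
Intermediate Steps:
d(j, A) = 3*A
-39821/(-581) - 13288/d(160, 61) = -39821/(-581) - 13288/(3*61) = -39821*(-1/581) - 13288/183 = 39821/581 - 13288*1/183 = 39821/581 - 13288/183 = -433085/106323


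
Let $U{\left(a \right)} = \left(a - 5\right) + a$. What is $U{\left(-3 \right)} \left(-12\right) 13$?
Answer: $1716$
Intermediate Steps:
$U{\left(a \right)} = -5 + 2 a$ ($U{\left(a \right)} = \left(-5 + a\right) + a = -5 + 2 a$)
$U{\left(-3 \right)} \left(-12\right) 13 = \left(-5 + 2 \left(-3\right)\right) \left(-12\right) 13 = \left(-5 - 6\right) \left(-12\right) 13 = \left(-11\right) \left(-12\right) 13 = 132 \cdot 13 = 1716$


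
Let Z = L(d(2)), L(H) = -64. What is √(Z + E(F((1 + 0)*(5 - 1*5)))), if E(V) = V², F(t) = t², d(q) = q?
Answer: 8*I ≈ 8.0*I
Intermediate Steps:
Z = -64
√(Z + E(F((1 + 0)*(5 - 1*5)))) = √(-64 + (((1 + 0)*(5 - 1*5))²)²) = √(-64 + ((1*(5 - 5))²)²) = √(-64 + ((1*0)²)²) = √(-64 + (0²)²) = √(-64 + 0²) = √(-64 + 0) = √(-64) = 8*I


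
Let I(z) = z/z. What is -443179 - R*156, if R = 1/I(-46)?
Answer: -443335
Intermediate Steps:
I(z) = 1
R = 1 (R = 1/1 = 1)
-443179 - R*156 = -443179 - 156 = -443335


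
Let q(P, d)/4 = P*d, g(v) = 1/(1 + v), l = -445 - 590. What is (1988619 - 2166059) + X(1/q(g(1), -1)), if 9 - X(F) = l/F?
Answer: -179501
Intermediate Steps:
l = -1035
q(P, d) = 4*P*d (q(P, d) = 4*(P*d) = 4*P*d)
X(F) = 9 + 1035/F (X(F) = 9 - (-1035)/F = 9 + 1035/F)
(1988619 - 2166059) + X(1/q(g(1), -1)) = (1988619 - 2166059) + (9 + 1035/(1/(4*(-1)/(1 + 1)))) = -177440 + (9 + 1035/(1/(4*(-1)/2))) = -177440 + (9 + 1035/(1/(4*(1/2)*(-1)))) = -177440 + (9 + 1035/(1/(-2))) = -177440 + (9 + 1035/(-1/2)) = -177440 + (9 + 1035*(-2)) = -177440 + (9 - 2070) = -177440 - 2061 = -179501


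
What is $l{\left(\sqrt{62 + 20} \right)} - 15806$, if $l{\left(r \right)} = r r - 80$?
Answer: $-15804$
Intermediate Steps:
$l{\left(r \right)} = -80 + r^{2}$ ($l{\left(r \right)} = r^{2} - 80 = -80 + r^{2}$)
$l{\left(\sqrt{62 + 20} \right)} - 15806 = \left(-80 + \left(\sqrt{62 + 20}\right)^{2}\right) - 15806 = \left(-80 + \left(\sqrt{82}\right)^{2}\right) - 15806 = \left(-80 + 82\right) - 15806 = 2 - 15806 = -15804$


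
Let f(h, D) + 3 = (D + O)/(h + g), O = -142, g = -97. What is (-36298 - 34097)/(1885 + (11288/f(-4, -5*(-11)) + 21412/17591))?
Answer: 33434598015/1611038932 ≈ 20.753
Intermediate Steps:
f(h, D) = -3 + (-142 + D)/(-97 + h) (f(h, D) = -3 + (D - 142)/(h - 97) = -3 + (-142 + D)/(-97 + h))
(-36298 - 34097)/(1885 + (11288/f(-4, -5*(-11)) + 21412/17591)) = (-36298 - 34097)/(1885 + (11288/(((149 - 5*(-11) - 3*(-4))/(-97 - 4))) + 21412/17591)) = -70395/(1885 + (11288/(((149 + 55 + 12)/(-101))) + 21412*(1/17591))) = -70395/(1885 + (11288/((-1/101*216)) + 21412/17591)) = -70395/(1885 + (11288/(-216/101) + 21412/17591)) = -70395/(1885 + (11288*(-101/216) + 21412/17591)) = -70395/(1885 + (-142511/27 + 21412/17591)) = -70395/(1885 - 2506332877/474957) = -70395/(-1611038932/474957) = -70395*(-474957/1611038932) = 33434598015/1611038932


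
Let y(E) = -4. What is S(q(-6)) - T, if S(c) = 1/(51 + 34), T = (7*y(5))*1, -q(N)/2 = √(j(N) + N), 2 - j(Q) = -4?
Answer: 2381/85 ≈ 28.012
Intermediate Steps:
j(Q) = 6 (j(Q) = 2 - 1*(-4) = 2 + 4 = 6)
q(N) = -2*√(6 + N)
T = -28 (T = (7*(-4))*1 = -28*1 = -28)
S(c) = 1/85
S(q(-6)) - T = 1/85 - 1*(-28) = 1/85 + 28 = 2381/85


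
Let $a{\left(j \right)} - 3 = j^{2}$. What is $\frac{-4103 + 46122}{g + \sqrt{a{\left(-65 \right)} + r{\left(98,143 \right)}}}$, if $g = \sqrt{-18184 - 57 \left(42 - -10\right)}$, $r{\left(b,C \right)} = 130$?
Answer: $\frac{42019}{\sqrt{4358} + 2 i \sqrt{5287}} \approx 108.75 - 239.57 i$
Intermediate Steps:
$a{\left(j \right)} = 3 + j^{2}$
$g = 2 i \sqrt{5287}$ ($g = \sqrt{-18184 - 57 \left(42 + 10\right)} = \sqrt{-18184 - 2964} = \sqrt{-21148} = 2 i \sqrt{5287} \approx 145.42 i$)
$\frac{-4103 + 46122}{g + \sqrt{a{\left(-65 \right)} + r{\left(98,143 \right)}}} = \frac{-4103 + 46122}{2 i \sqrt{5287} + \sqrt{\left(3 + \left(-65\right)^{2}\right) + 130}} = \frac{42019}{2 i \sqrt{5287} + \sqrt{\left(3 + 4225\right) + 130}} = \frac{42019}{2 i \sqrt{5287} + \sqrt{4228 + 130}} = \frac{42019}{2 i \sqrt{5287} + \sqrt{4358}} = \frac{42019}{\sqrt{4358} + 2 i \sqrt{5287}}$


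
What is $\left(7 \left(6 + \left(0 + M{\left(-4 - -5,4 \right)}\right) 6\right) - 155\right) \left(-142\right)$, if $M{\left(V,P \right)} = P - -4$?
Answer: $-31666$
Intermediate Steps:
$M{\left(V,P \right)} = 4 + P$ ($M{\left(V,P \right)} = P + 4 = 4 + P$)
$\left(7 \left(6 + \left(0 + M{\left(-4 - -5,4 \right)}\right) 6\right) - 155\right) \left(-142\right) = \left(7 \left(6 + \left(0 + \left(4 + 4\right)\right) 6\right) - 155\right) \left(-142\right) = \left(7 \left(6 + \left(0 + 8\right) 6\right) - 155\right) \left(-142\right) = \left(7 \left(6 + 8 \cdot 6\right) - 155\right) \left(-142\right) = \left(7 \left(6 + 48\right) - 155\right) \left(-142\right) = \left(7 \cdot 54 - 155\right) \left(-142\right) = \left(378 - 155\right) \left(-142\right) = 223 \left(-142\right) = -31666$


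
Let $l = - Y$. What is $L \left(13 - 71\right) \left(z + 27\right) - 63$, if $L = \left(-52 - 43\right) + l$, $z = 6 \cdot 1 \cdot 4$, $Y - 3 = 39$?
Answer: $405183$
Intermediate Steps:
$Y = 42$ ($Y = 3 + 39 = 42$)
$l = -42$ ($l = \left(-1\right) 42 = -42$)
$z = 24$ ($z = 6 \cdot 4 = 24$)
$L = -137$ ($L = \left(-52 - 43\right) - 42 = -95 - 42 = -137$)
$L \left(13 - 71\right) \left(z + 27\right) - 63 = - 137 \left(13 - 71\right) \left(24 + 27\right) - 63 = - 137 \left(\left(-58\right) 51\right) - 63 = \left(-137\right) \left(-2958\right) - 63 = 405246 - 63 = 405183$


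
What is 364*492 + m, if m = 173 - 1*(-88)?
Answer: 179349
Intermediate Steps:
m = 261 (m = 173 + 88 = 261)
364*492 + m = 364*492 + 261 = 179088 + 261 = 179349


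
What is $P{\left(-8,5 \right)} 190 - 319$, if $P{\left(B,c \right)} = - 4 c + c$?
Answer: $-3169$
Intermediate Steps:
$P{\left(B,c \right)} = - 3 c$
$P{\left(-8,5 \right)} 190 - 319 = \left(-3\right) 5 \cdot 190 - 319 = \left(-15\right) 190 - 319 = -2850 - 319 = -3169$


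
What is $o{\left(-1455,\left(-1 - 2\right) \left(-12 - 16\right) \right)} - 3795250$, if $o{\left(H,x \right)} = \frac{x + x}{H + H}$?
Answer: $- \frac{1840696278}{485} \approx -3.7952 \cdot 10^{6}$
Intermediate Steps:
$o{\left(H,x \right)} = \frac{x}{H}$ ($o{\left(H,x \right)} = \frac{2 x}{2 H} = 2 x \frac{1}{2 H} = \frac{x}{H}$)
$o{\left(-1455,\left(-1 - 2\right) \left(-12 - 16\right) \right)} - 3795250 = \frac{\left(-1 - 2\right) \left(-12 - 16\right)}{-1455} - 3795250 = \left(-3\right) \left(-28\right) \left(- \frac{1}{1455}\right) - 3795250 = 84 \left(- \frac{1}{1455}\right) - 3795250 = - \frac{28}{485} - 3795250 = - \frac{1840696278}{485}$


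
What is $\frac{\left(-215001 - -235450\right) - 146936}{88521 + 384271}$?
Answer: $- \frac{126487}{472792} \approx -0.26753$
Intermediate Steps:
$\frac{\left(-215001 - -235450\right) - 146936}{88521 + 384271} = \frac{\left(-215001 + 235450\right) - 146936}{472792} = \left(20449 - 146936\right) \frac{1}{472792} = \left(-126487\right) \frac{1}{472792} = - \frac{126487}{472792}$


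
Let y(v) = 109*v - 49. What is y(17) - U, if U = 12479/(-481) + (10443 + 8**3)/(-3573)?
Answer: 3150234674/1718613 ≈ 1833.0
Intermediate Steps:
y(v) = -49 + 109*v
U = -49856822/1718613 (U = 12479*(-1/481) + (10443 + 512)*(-1/3573) = -12479/481 + 10955*(-1/3573) = -12479/481 - 10955/3573 = -49856822/1718613 ≈ -29.010)
y(17) - U = (-49 + 109*17) - 1*(-49856822/1718613) = (-49 + 1853) + 49856822/1718613 = 1804 + 49856822/1718613 = 3150234674/1718613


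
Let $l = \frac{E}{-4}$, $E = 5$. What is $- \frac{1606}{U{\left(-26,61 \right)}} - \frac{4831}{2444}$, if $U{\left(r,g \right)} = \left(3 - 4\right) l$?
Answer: $- \frac{15724411}{12220} \approx -1286.8$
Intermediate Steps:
$l = - \frac{5}{4}$ ($l = \frac{5}{-4} = 5 \left(- \frac{1}{4}\right) = - \frac{5}{4} \approx -1.25$)
$U{\left(r,g \right)} = \frac{5}{4}$ ($U{\left(r,g \right)} = \left(3 - 4\right) \left(- \frac{5}{4}\right) = \left(-1\right) \left(- \frac{5}{4}\right) = \frac{5}{4}$)
$- \frac{1606}{U{\left(-26,61 \right)}} - \frac{4831}{2444} = - \frac{1606}{\frac{5}{4}} - \frac{4831}{2444} = \left(-1606\right) \frac{4}{5} - \frac{4831}{2444} = - \frac{6424}{5} - \frac{4831}{2444} = - \frac{15724411}{12220}$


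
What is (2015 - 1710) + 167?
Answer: 472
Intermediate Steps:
(2015 - 1710) + 167 = 305 + 167 = 472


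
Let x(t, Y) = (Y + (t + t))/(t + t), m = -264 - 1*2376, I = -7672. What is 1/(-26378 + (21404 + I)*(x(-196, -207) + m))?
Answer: -98/3553271717 ≈ -2.7580e-8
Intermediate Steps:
m = -2640 (m = -264 - 2376 = -2640)
x(t, Y) = (Y + 2*t)/(2*t) (x(t, Y) = (Y + 2*t)/((2*t)) = (Y + 2*t)*(1/(2*t)) = (Y + 2*t)/(2*t))
1/(-26378 + (21404 + I)*(x(-196, -207) + m)) = 1/(-26378 + (21404 - 7672)*((-196 + (1/2)*(-207))/(-196) - 2640)) = 1/(-26378 + 13732*(-(-196 - 207/2)/196 - 2640)) = 1/(-26378 + 13732*(-1/196*(-599/2) - 2640)) = 1/(-26378 + 13732*(599/392 - 2640)) = 1/(-26378 + 13732*(-1034281/392)) = 1/(-26378 - 3550686673/98) = 1/(-3553271717/98) = -98/3553271717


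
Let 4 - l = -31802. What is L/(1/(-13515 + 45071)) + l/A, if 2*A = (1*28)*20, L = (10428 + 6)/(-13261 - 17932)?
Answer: -45599680281/4367020 ≈ -10442.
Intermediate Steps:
l = 31806 (l = 4 - 1*(-31802) = 4 + 31802 = 31806)
L = -10434/31193 (L = 10434/(-31193) = 10434*(-1/31193) = -10434/31193 ≈ -0.33450)
A = 280 (A = ((1*28)*20)/2 = (28*20)/2 = (1/2)*560 = 280)
L/(1/(-13515 + 45071)) + l/A = -10434/(31193*(1/(-13515 + 45071))) + 31806/280 = -10434/(31193*(1/31556)) + 31806*(1/280) = -10434/(31193*1/31556) + 15903/140 = -10434/31193*31556 + 15903/140 = -329255304/31193 + 15903/140 = -45599680281/4367020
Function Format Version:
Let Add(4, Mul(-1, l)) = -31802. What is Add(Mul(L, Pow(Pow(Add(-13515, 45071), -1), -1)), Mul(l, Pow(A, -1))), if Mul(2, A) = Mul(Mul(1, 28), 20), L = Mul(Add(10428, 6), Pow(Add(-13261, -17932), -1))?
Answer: Rational(-45599680281, 4367020) ≈ -10442.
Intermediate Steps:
l = 31806 (l = Add(4, Mul(-1, -31802)) = Add(4, 31802) = 31806)
L = Rational(-10434, 31193) (L = Mul(10434, Pow(-31193, -1)) = Mul(10434, Rational(-1, 31193)) = Rational(-10434, 31193) ≈ -0.33450)
A = 280 (A = Mul(Rational(1, 2), Mul(Mul(1, 28), 20)) = Mul(Rational(1, 2), Mul(28, 20)) = Mul(Rational(1, 2), 560) = 280)
Add(Mul(L, Pow(Pow(Add(-13515, 45071), -1), -1)), Mul(l, Pow(A, -1))) = Add(Mul(Rational(-10434, 31193), Pow(Pow(Add(-13515, 45071), -1), -1)), Mul(31806, Pow(280, -1))) = Add(Mul(Rational(-10434, 31193), Pow(Pow(31556, -1), -1)), Mul(31806, Rational(1, 280))) = Add(Mul(Rational(-10434, 31193), Pow(Rational(1, 31556), -1)), Rational(15903, 140)) = Add(Mul(Rational(-10434, 31193), 31556), Rational(15903, 140)) = Add(Rational(-329255304, 31193), Rational(15903, 140)) = Rational(-45599680281, 4367020)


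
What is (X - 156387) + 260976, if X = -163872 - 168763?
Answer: -228046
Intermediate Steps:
X = -332635
(X - 156387) + 260976 = (-332635 - 156387) + 260976 = -489022 + 260976 = -228046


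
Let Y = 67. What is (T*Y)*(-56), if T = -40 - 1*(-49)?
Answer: -33768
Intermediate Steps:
T = 9 (T = -40 + 49 = 9)
(T*Y)*(-56) = (9*67)*(-56) = 603*(-56) = -33768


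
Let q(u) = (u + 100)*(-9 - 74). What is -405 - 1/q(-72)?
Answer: -941219/2324 ≈ -405.00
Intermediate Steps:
q(u) = -8300 - 83*u (q(u) = (100 + u)*(-83) = -8300 - 83*u)
-405 - 1/q(-72) = -405 - 1/(-8300 - 83*(-72)) = -405 - 1/(-8300 + 5976) = -405 - 1/(-2324) = -405 - 1*(-1/2324) = -405 + 1/2324 = -941219/2324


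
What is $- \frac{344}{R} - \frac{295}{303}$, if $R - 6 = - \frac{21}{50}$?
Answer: $- \frac{1764635}{28179} \approx -62.622$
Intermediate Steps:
$R = \frac{279}{50}$ ($R = 6 - \frac{21}{50} = \frac{279}{50} \approx 5.58$)
$- \frac{344}{R} - \frac{295}{303} = - \frac{344}{\frac{279}{50}} - \frac{295}{303} = \left(-344\right) \frac{50}{279} - 295 \cdot \frac{1}{303} = - \frac{17200}{279} - \frac{295}{303} = - \frac{1764635}{28179}$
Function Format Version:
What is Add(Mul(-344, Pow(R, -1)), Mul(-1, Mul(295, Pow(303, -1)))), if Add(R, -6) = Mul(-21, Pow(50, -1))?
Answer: Rational(-1764635, 28179) ≈ -62.622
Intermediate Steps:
R = Rational(279, 50) (R = Add(6, Mul(-21, Pow(50, -1))) = Add(6, Mul(-21, Rational(1, 50))) = Add(6, Rational(-21, 50)) = Rational(279, 50) ≈ 5.5800)
Add(Mul(-344, Pow(R, -1)), Mul(-1, Mul(295, Pow(303, -1)))) = Add(Mul(-344, Pow(Rational(279, 50), -1)), Mul(-1, Mul(295, Pow(303, -1)))) = Add(Mul(-344, Rational(50, 279)), Mul(-1, Mul(295, Rational(1, 303)))) = Add(Rational(-17200, 279), Mul(-1, Rational(295, 303))) = Add(Rational(-17200, 279), Rational(-295, 303)) = Rational(-1764635, 28179)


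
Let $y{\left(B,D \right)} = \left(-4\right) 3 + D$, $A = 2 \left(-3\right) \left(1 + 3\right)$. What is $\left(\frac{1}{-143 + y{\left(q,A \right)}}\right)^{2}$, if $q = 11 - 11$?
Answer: $\frac{1}{32041} \approx 3.121 \cdot 10^{-5}$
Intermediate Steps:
$A = -24$ ($A = \left(-6\right) 4 = -24$)
$q = 0$
$y{\left(B,D \right)} = -12 + D$
$\left(\frac{1}{-143 + y{\left(q,A \right)}}\right)^{2} = \left(\frac{1}{-143 - 36}\right)^{2} = \left(\frac{1}{-179}\right)^{2} = \left(- \frac{1}{179}\right)^{2} = \frac{1}{32041}$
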